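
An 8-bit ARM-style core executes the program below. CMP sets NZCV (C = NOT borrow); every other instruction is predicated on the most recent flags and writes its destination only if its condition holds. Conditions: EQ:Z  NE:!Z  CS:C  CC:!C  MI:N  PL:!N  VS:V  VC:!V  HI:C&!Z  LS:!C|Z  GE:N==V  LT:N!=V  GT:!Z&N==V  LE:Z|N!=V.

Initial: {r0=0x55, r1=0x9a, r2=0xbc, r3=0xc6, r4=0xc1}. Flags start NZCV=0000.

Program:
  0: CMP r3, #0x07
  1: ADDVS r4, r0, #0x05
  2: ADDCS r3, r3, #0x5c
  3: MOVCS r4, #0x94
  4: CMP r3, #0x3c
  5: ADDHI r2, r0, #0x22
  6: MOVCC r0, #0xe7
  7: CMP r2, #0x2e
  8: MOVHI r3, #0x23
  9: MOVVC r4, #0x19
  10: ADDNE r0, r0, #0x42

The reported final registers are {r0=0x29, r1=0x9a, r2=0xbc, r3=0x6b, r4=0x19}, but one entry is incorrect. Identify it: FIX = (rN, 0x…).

[0] flags=1010 → (cmp)
[1] flags=1010 VS?F → skip
[2] flags=1010 CS?T → r3=0x22
[3] flags=1010 CS?T → r4=0x94
[4] flags=1000 → (cmp)
[5] flags=1000 HI?F → skip
[6] flags=1000 CC?T → r0=0xe7
[7] flags=1010 → (cmp)
[8] flags=1010 HI?T → r3=0x23
[9] flags=1010 VC?T → r4=0x19
[10] flags=1010 NE?T → r0=0x29

FIX = (r3, 0x23)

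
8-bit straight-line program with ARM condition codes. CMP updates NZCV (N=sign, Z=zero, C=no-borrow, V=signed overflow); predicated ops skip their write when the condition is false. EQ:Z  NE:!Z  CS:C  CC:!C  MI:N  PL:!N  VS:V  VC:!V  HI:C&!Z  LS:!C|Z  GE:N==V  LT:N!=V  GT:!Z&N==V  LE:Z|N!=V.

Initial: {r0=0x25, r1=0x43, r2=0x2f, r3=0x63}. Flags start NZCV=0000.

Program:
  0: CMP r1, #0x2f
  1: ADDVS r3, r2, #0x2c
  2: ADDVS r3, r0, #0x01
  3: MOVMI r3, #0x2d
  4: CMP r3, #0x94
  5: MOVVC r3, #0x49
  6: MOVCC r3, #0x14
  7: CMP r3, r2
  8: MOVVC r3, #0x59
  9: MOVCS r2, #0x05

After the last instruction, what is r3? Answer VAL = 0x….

VAL = 0x59

[0] flags=0010 → (cmp)
[1] flags=0010 VS?F → skip
[2] flags=0010 VS?F → skip
[3] flags=0010 MI?F → skip
[4] flags=1001 → (cmp)
[5] flags=1001 VC?F → skip
[6] flags=1001 CC?T → r3=0x14
[7] flags=1000 → (cmp)
[8] flags=1000 VC?T → r3=0x59
[9] flags=1000 CS?F → skip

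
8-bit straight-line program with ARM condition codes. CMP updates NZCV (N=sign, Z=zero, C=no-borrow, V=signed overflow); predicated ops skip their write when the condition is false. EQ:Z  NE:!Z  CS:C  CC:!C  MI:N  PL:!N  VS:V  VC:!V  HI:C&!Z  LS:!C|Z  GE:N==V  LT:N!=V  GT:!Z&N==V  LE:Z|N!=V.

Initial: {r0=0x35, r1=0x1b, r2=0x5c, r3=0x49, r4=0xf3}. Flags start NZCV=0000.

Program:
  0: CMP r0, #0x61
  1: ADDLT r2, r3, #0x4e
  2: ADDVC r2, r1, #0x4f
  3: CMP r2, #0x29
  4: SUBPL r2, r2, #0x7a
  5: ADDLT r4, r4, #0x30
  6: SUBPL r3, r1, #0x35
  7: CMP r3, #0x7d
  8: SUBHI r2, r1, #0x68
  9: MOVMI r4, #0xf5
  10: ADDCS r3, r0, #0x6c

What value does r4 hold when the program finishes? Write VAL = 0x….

[0] flags=1000 → (cmp)
[1] flags=1000 LT?T → r2=0x97
[2] flags=1000 VC?T → r2=0x6a
[3] flags=0010 → (cmp)
[4] flags=0010 PL?T → r2=0xf0
[5] flags=0010 LT?F → skip
[6] flags=0010 PL?T → r3=0xe6
[7] flags=0011 → (cmp)
[8] flags=0011 HI?T → r2=0xb3
[9] flags=0011 MI?F → skip
[10] flags=0011 CS?T → r3=0xa1

VAL = 0xf3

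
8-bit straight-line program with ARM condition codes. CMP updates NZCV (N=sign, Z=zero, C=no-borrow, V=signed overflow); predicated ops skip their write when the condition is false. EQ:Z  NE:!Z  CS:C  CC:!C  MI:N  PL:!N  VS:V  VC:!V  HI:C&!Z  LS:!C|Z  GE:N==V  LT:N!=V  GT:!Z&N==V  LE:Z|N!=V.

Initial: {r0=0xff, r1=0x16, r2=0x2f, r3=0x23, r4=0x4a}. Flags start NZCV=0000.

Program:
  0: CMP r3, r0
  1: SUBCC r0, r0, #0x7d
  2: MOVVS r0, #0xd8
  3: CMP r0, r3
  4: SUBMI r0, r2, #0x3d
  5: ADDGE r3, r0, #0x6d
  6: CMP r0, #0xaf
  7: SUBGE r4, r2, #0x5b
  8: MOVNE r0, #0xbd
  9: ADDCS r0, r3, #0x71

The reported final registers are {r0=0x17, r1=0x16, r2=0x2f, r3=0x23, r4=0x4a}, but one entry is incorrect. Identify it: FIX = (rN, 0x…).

FIX = (r0, 0xbd)

0: ✓ CMP  NZCV=0000
1: ✓ SUBCC  r0←0x82
2: · MOVVS
3: ✓ CMP  NZCV=0011
4: · SUBMI
5: · ADDGE
6: ✓ CMP  NZCV=1000
7: · SUBGE
8: ✓ MOVNE  r0←0xbd
9: · ADDCS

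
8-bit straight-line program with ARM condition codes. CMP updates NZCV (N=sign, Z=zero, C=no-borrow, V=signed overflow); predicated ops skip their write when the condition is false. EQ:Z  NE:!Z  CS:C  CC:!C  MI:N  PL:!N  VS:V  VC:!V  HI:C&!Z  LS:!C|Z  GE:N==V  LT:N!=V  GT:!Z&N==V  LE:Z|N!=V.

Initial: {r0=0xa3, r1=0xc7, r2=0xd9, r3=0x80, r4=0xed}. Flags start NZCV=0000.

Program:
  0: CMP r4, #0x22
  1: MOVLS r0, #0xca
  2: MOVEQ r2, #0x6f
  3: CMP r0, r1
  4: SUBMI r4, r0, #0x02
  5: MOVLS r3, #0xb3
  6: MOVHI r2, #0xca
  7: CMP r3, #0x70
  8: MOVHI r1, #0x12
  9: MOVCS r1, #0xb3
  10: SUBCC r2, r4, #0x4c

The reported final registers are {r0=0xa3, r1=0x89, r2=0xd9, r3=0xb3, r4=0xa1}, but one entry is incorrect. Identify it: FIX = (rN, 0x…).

FIX = (r1, 0xb3)

[0] flags=1010 → (cmp)
[1] flags=1010 LS?F → skip
[2] flags=1010 EQ?F → skip
[3] flags=1000 → (cmp)
[4] flags=1000 MI?T → r4=0xa1
[5] flags=1000 LS?T → r3=0xb3
[6] flags=1000 HI?F → skip
[7] flags=0011 → (cmp)
[8] flags=0011 HI?T → r1=0x12
[9] flags=0011 CS?T → r1=0xb3
[10] flags=0011 CC?F → skip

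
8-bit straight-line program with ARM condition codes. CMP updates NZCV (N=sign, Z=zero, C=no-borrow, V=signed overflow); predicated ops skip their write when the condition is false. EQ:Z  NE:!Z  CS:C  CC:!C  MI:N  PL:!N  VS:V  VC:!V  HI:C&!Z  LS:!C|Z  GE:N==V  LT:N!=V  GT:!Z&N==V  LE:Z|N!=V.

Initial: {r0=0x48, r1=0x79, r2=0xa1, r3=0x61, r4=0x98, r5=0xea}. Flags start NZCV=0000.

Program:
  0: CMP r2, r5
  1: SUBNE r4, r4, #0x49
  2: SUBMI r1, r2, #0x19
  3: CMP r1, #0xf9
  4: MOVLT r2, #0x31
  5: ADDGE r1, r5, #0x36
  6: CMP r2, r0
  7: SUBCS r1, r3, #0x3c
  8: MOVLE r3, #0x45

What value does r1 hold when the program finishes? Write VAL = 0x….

[0] flags=1000 → (cmp)
[1] flags=1000 NE?T → r4=0x4f
[2] flags=1000 MI?T → r1=0x88
[3] flags=1000 → (cmp)
[4] flags=1000 LT?T → r2=0x31
[5] flags=1000 GE?F → skip
[6] flags=1000 → (cmp)
[7] flags=1000 CS?F → skip
[8] flags=1000 LE?T → r3=0x45

VAL = 0x88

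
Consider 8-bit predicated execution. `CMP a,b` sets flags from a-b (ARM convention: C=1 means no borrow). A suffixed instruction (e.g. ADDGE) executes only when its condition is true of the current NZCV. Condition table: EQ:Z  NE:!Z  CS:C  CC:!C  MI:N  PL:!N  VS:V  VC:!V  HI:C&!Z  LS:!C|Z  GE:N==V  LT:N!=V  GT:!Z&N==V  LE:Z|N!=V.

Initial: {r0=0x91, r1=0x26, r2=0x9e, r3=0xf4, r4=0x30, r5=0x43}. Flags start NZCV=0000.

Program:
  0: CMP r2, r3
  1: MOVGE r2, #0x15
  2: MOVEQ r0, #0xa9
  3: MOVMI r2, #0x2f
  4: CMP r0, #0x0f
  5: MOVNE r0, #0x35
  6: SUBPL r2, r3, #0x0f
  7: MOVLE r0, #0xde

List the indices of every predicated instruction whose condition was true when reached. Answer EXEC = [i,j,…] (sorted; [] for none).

EXEC = [3,5,7]

0: ✓ CMP  NZCV=1000
1: · MOVGE
2: · MOVEQ
3: ✓ MOVMI  r2←0x2f
4: ✓ CMP  NZCV=1010
5: ✓ MOVNE  r0←0x35
6: · SUBPL
7: ✓ MOVLE  r0←0xde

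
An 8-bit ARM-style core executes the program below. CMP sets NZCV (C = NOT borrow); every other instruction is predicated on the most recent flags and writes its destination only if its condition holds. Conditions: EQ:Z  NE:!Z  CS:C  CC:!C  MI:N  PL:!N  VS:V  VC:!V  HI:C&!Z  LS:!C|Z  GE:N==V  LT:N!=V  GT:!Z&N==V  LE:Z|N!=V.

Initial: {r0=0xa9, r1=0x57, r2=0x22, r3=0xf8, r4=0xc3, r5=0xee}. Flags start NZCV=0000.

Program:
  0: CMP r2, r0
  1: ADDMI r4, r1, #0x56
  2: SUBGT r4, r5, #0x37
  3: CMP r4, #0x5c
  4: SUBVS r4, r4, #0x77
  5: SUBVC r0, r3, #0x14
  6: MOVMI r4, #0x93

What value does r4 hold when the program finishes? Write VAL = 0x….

VAL = 0x40

[0] flags=0000 → (cmp)
[1] flags=0000 MI?F → skip
[2] flags=0000 GT?T → r4=0xb7
[3] flags=0011 → (cmp)
[4] flags=0011 VS?T → r4=0x40
[5] flags=0011 VC?F → skip
[6] flags=0011 MI?F → skip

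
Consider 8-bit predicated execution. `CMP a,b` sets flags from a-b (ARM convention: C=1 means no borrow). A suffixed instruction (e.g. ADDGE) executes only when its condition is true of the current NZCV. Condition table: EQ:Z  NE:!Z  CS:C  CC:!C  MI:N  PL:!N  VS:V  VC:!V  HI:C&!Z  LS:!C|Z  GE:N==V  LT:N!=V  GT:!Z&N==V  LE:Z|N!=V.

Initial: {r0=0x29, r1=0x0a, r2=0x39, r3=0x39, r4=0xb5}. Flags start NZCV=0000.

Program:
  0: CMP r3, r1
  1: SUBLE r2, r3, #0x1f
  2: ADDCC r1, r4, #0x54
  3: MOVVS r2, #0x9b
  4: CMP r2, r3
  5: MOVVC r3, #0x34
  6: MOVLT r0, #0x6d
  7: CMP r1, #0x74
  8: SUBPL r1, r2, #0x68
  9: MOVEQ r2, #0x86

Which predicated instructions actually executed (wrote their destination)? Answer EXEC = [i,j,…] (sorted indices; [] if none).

EXEC = [5]

[0] flags=0010 → (cmp)
[1] flags=0010 LE?F → skip
[2] flags=0010 CC?F → skip
[3] flags=0010 VS?F → skip
[4] flags=0110 → (cmp)
[5] flags=0110 VC?T → r3=0x34
[6] flags=0110 LT?F → skip
[7] flags=1000 → (cmp)
[8] flags=1000 PL?F → skip
[9] flags=1000 EQ?F → skip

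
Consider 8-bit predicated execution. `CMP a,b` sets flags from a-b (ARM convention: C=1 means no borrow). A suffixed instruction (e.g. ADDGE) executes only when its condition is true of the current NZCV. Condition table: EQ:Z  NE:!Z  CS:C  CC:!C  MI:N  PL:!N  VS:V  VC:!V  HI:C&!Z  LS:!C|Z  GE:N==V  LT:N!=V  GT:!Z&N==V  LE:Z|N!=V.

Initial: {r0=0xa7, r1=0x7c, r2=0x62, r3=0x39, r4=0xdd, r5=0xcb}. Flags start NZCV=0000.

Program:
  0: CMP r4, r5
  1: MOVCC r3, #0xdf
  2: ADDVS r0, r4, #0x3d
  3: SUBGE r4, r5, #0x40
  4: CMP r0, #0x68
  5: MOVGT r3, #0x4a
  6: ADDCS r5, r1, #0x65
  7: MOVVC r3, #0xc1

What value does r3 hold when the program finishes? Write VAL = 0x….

[0] flags=0010 → (cmp)
[1] flags=0010 CC?F → skip
[2] flags=0010 VS?F → skip
[3] flags=0010 GE?T → r4=0x8b
[4] flags=0011 → (cmp)
[5] flags=0011 GT?F → skip
[6] flags=0011 CS?T → r5=0xe1
[7] flags=0011 VC?F → skip

VAL = 0x39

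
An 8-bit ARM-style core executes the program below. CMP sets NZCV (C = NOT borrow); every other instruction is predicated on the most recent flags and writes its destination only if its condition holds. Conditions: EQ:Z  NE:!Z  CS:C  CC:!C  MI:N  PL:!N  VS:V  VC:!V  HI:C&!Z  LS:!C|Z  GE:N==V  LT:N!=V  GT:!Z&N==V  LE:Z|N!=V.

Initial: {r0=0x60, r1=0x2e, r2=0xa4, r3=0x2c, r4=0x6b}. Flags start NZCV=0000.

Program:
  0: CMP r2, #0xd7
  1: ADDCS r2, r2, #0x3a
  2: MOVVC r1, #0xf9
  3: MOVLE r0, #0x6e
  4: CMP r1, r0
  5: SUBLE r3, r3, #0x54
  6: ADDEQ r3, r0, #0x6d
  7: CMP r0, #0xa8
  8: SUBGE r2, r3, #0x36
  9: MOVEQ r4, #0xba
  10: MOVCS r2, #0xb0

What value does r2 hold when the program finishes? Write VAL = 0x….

[0] flags=1000 → (cmp)
[1] flags=1000 CS?F → skip
[2] flags=1000 VC?T → r1=0xf9
[3] flags=1000 LE?T → r0=0x6e
[4] flags=1010 → (cmp)
[5] flags=1010 LE?T → r3=0xd8
[6] flags=1010 EQ?F → skip
[7] flags=1001 → (cmp)
[8] flags=1001 GE?T → r2=0xa2
[9] flags=1001 EQ?F → skip
[10] flags=1001 CS?F → skip

VAL = 0xa2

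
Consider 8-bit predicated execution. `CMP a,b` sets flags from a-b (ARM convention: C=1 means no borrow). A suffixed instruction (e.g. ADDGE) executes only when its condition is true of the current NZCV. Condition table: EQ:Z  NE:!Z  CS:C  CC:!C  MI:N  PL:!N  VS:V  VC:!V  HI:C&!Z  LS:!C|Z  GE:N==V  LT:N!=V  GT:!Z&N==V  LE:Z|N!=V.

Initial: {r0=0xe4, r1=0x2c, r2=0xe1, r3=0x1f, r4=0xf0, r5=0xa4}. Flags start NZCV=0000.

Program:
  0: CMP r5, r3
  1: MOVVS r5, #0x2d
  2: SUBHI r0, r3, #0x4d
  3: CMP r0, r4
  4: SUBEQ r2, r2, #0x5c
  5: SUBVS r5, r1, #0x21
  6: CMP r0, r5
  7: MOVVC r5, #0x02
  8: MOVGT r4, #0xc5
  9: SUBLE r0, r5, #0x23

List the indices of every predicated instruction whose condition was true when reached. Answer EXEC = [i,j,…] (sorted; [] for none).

0: ✓ CMP  NZCV=1010
1: · MOVVS
2: ✓ SUBHI  r0←0xd2
3: ✓ CMP  NZCV=1000
4: · SUBEQ
5: · SUBVS
6: ✓ CMP  NZCV=0010
7: ✓ MOVVC  r5←0x02
8: ✓ MOVGT  r4←0xc5
9: · SUBLE

EXEC = [2,7,8]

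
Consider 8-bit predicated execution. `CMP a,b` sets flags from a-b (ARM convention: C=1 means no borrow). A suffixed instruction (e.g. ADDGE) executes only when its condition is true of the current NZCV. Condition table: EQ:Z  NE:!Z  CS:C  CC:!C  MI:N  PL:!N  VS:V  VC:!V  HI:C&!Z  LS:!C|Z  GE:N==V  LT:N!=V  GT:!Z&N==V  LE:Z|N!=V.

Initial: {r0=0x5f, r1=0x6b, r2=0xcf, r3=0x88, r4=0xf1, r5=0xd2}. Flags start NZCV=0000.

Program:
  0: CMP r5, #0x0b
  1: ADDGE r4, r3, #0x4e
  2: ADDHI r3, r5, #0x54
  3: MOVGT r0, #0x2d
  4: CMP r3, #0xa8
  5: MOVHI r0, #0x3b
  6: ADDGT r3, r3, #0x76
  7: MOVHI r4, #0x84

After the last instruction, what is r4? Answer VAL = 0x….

[0] flags=1010 → (cmp)
[1] flags=1010 GE?F → skip
[2] flags=1010 HI?T → r3=0x26
[3] flags=1010 GT?F → skip
[4] flags=0000 → (cmp)
[5] flags=0000 HI?F → skip
[6] flags=0000 GT?T → r3=0x9c
[7] flags=0000 HI?F → skip

VAL = 0xf1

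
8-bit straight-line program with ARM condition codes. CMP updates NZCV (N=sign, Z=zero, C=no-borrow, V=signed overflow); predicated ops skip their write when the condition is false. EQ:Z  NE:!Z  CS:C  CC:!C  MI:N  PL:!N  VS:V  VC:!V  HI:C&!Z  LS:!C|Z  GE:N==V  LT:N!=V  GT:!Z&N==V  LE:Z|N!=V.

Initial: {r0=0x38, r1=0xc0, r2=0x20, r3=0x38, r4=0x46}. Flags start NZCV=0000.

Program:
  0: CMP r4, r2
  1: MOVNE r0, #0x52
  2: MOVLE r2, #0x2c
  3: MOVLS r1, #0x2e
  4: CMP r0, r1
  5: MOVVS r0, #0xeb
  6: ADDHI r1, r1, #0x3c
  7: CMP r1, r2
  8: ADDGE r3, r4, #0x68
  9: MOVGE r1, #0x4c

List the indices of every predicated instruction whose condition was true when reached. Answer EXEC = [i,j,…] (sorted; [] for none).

0: ✓ CMP  NZCV=0010
1: ✓ MOVNE  r0←0x52
2: · MOVLE
3: · MOVLS
4: ✓ CMP  NZCV=1001
5: ✓ MOVVS  r0←0xeb
6: · ADDHI
7: ✓ CMP  NZCV=1010
8: · ADDGE
9: · MOVGE

EXEC = [1,5]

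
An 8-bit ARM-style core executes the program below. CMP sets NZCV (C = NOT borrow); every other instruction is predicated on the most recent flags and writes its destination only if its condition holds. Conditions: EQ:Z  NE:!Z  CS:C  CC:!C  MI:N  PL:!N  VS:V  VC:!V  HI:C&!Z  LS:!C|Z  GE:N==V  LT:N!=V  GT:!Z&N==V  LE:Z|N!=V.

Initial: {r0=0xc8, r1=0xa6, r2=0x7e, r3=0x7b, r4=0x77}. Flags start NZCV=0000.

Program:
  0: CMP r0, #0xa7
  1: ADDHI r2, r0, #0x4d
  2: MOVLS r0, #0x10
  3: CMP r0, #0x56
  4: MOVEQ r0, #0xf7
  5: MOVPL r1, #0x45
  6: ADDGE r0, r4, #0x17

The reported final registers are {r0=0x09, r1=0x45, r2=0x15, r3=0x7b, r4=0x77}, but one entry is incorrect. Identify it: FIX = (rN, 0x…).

[0] flags=0010 → (cmp)
[1] flags=0010 HI?T → r2=0x15
[2] flags=0010 LS?F → skip
[3] flags=0011 → (cmp)
[4] flags=0011 EQ?F → skip
[5] flags=0011 PL?T → r1=0x45
[6] flags=0011 GE?F → skip

FIX = (r0, 0xc8)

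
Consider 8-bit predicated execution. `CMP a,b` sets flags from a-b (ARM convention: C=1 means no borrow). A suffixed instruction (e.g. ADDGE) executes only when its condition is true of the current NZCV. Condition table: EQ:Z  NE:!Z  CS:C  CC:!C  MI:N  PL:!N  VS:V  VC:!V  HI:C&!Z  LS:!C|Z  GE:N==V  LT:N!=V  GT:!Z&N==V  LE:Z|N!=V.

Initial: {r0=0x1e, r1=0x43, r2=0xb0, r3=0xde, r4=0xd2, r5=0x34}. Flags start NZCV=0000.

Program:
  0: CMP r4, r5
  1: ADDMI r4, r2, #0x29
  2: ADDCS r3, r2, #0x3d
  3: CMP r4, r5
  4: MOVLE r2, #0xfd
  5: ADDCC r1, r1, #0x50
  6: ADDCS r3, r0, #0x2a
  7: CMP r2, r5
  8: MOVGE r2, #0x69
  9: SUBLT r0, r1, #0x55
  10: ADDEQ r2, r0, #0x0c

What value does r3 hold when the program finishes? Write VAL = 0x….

VAL = 0x48

0: ✓ CMP  NZCV=1010
1: ✓ ADDMI  r4←0xd9
2: ✓ ADDCS  r3←0xed
3: ✓ CMP  NZCV=1010
4: ✓ MOVLE  r2←0xfd
5: · ADDCC
6: ✓ ADDCS  r3←0x48
7: ✓ CMP  NZCV=1010
8: · MOVGE
9: ✓ SUBLT  r0←0xee
10: · ADDEQ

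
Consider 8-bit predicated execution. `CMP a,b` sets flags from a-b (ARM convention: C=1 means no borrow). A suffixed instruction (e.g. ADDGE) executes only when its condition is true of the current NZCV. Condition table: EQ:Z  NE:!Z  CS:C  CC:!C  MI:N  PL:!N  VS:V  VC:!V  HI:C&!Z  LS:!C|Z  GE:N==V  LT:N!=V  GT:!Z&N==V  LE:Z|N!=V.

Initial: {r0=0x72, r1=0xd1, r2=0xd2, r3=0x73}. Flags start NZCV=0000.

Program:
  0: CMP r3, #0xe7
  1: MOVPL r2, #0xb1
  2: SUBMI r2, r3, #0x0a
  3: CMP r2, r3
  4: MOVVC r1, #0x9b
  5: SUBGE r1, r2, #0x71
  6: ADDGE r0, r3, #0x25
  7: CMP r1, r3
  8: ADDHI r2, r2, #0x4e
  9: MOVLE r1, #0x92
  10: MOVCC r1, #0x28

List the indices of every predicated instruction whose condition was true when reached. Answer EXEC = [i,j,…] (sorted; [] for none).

[0] flags=1001 → (cmp)
[1] flags=1001 PL?F → skip
[2] flags=1001 MI?T → r2=0x69
[3] flags=1000 → (cmp)
[4] flags=1000 VC?T → r1=0x9b
[5] flags=1000 GE?F → skip
[6] flags=1000 GE?F → skip
[7] flags=0011 → (cmp)
[8] flags=0011 HI?T → r2=0xb7
[9] flags=0011 LE?T → r1=0x92
[10] flags=0011 CC?F → skip

EXEC = [2,4,8,9]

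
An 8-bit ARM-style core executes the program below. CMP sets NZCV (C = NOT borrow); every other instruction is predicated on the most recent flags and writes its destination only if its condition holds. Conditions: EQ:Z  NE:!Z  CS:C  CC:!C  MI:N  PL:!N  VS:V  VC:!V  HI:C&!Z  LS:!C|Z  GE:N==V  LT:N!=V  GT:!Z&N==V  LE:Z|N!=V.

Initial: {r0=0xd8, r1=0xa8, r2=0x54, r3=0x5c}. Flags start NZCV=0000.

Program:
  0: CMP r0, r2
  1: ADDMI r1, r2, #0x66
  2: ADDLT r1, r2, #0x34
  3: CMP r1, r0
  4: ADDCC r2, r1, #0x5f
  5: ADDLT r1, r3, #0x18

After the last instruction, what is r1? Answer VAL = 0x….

VAL = 0x74

0: ✓ CMP  NZCV=1010
1: ✓ ADDMI  r1←0xba
2: ✓ ADDLT  r1←0x88
3: ✓ CMP  NZCV=1000
4: ✓ ADDCC  r2←0xe7
5: ✓ ADDLT  r1←0x74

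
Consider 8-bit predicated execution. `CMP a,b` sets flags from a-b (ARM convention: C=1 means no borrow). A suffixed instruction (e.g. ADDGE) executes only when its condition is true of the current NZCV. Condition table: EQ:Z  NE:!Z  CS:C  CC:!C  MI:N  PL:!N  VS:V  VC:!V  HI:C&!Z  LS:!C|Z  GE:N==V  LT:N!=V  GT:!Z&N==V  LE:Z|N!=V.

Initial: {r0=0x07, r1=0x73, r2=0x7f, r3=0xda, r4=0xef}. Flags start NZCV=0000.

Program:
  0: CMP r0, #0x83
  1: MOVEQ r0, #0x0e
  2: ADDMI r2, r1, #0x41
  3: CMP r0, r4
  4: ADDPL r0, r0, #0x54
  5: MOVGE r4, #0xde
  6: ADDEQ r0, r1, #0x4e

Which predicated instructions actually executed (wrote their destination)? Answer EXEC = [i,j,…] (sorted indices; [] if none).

[0] flags=1001 → (cmp)
[1] flags=1001 EQ?F → skip
[2] flags=1001 MI?T → r2=0xb4
[3] flags=0000 → (cmp)
[4] flags=0000 PL?T → r0=0x5b
[5] flags=0000 GE?T → r4=0xde
[6] flags=0000 EQ?F → skip

EXEC = [2,4,5]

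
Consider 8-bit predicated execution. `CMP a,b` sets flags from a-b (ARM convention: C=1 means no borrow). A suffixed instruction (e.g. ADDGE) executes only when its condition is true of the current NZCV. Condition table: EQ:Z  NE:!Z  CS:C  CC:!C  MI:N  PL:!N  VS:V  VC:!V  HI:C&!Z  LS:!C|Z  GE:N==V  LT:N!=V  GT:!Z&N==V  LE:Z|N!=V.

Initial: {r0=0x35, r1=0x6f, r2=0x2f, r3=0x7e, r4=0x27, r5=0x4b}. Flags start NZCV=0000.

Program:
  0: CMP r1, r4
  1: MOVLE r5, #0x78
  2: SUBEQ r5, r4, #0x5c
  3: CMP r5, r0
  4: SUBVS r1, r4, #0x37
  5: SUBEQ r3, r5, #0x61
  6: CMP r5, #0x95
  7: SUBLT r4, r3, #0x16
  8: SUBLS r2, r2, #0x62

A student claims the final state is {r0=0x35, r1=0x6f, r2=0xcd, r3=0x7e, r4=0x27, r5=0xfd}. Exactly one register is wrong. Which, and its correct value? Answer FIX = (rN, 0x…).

FIX = (r5, 0x4b)

0: ✓ CMP  NZCV=0010
1: · MOVLE
2: · SUBEQ
3: ✓ CMP  NZCV=0010
4: · SUBVS
5: · SUBEQ
6: ✓ CMP  NZCV=1001
7: · SUBLT
8: ✓ SUBLS  r2←0xcd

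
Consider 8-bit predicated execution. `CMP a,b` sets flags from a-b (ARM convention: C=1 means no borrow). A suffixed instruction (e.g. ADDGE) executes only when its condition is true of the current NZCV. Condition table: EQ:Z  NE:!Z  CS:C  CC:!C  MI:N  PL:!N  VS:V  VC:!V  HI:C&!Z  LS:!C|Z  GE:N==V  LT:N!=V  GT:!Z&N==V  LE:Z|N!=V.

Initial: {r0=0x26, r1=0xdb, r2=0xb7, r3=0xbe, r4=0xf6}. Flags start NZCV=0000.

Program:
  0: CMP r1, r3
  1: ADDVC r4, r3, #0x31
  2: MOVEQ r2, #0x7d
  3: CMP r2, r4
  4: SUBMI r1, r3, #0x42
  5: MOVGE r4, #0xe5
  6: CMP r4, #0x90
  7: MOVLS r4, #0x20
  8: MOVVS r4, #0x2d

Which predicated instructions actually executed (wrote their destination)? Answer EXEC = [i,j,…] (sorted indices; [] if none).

EXEC = [1,4]

[0] flags=0010 → (cmp)
[1] flags=0010 VC?T → r4=0xef
[2] flags=0010 EQ?F → skip
[3] flags=1000 → (cmp)
[4] flags=1000 MI?T → r1=0x7c
[5] flags=1000 GE?F → skip
[6] flags=0010 → (cmp)
[7] flags=0010 LS?F → skip
[8] flags=0010 VS?F → skip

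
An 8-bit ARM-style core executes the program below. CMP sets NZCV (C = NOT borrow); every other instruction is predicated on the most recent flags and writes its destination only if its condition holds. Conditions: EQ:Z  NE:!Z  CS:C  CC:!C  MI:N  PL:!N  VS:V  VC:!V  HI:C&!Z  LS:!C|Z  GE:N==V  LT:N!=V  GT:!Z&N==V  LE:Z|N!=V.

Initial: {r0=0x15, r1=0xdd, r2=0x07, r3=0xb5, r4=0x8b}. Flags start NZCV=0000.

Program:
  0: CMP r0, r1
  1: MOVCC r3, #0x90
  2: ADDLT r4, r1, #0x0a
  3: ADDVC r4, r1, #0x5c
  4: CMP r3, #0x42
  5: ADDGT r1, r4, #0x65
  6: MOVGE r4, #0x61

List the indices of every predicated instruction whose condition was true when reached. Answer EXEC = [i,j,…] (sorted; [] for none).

EXEC = [1,3]

[0] flags=0000 → (cmp)
[1] flags=0000 CC?T → r3=0x90
[2] flags=0000 LT?F → skip
[3] flags=0000 VC?T → r4=0x39
[4] flags=0011 → (cmp)
[5] flags=0011 GT?F → skip
[6] flags=0011 GE?F → skip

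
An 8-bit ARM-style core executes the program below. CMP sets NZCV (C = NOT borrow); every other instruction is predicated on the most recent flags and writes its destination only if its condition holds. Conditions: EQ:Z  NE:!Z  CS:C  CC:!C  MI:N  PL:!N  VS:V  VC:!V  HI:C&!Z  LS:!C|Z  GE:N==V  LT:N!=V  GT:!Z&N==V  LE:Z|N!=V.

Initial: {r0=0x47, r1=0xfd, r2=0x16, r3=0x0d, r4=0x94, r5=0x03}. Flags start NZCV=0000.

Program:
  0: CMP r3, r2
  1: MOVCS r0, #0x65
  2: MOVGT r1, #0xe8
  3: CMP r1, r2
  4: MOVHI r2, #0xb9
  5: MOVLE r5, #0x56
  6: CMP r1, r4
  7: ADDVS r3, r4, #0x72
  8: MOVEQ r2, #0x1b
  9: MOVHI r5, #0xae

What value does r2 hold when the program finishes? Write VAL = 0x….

VAL = 0xb9

0: ✓ CMP  NZCV=1000
1: · MOVCS
2: · MOVGT
3: ✓ CMP  NZCV=1010
4: ✓ MOVHI  r2←0xb9
5: ✓ MOVLE  r5←0x56
6: ✓ CMP  NZCV=0010
7: · ADDVS
8: · MOVEQ
9: ✓ MOVHI  r5←0xae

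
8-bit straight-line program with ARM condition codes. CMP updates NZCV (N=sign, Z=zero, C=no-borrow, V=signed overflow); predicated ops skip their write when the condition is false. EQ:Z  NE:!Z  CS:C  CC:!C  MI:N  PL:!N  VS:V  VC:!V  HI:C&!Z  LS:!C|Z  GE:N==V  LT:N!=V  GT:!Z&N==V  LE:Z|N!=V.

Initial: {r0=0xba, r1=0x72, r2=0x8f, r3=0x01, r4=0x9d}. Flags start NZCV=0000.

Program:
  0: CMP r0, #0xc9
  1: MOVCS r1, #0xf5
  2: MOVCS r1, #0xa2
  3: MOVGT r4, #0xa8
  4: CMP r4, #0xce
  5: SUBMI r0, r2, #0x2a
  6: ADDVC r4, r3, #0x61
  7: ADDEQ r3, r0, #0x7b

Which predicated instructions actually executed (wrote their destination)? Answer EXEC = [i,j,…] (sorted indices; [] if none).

[0] flags=1000 → (cmp)
[1] flags=1000 CS?F → skip
[2] flags=1000 CS?F → skip
[3] flags=1000 GT?F → skip
[4] flags=1000 → (cmp)
[5] flags=1000 MI?T → r0=0x65
[6] flags=1000 VC?T → r4=0x62
[7] flags=1000 EQ?F → skip

EXEC = [5,6]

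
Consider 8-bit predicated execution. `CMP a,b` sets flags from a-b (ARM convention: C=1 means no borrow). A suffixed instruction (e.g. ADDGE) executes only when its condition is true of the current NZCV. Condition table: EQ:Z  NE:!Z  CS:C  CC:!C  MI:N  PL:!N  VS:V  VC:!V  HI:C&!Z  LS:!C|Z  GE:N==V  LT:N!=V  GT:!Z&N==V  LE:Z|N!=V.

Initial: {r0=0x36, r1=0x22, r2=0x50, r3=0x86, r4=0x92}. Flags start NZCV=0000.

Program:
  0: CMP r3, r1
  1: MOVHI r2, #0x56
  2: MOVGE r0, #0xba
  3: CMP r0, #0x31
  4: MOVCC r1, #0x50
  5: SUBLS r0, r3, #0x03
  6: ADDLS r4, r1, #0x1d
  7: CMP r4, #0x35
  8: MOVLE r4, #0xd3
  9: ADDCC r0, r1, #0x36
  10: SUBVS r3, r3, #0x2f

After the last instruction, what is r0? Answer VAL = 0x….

VAL = 0x36

[0] flags=0011 → (cmp)
[1] flags=0011 HI?T → r2=0x56
[2] flags=0011 GE?F → skip
[3] flags=0010 → (cmp)
[4] flags=0010 CC?F → skip
[5] flags=0010 LS?F → skip
[6] flags=0010 LS?F → skip
[7] flags=0011 → (cmp)
[8] flags=0011 LE?T → r4=0xd3
[9] flags=0011 CC?F → skip
[10] flags=0011 VS?T → r3=0x57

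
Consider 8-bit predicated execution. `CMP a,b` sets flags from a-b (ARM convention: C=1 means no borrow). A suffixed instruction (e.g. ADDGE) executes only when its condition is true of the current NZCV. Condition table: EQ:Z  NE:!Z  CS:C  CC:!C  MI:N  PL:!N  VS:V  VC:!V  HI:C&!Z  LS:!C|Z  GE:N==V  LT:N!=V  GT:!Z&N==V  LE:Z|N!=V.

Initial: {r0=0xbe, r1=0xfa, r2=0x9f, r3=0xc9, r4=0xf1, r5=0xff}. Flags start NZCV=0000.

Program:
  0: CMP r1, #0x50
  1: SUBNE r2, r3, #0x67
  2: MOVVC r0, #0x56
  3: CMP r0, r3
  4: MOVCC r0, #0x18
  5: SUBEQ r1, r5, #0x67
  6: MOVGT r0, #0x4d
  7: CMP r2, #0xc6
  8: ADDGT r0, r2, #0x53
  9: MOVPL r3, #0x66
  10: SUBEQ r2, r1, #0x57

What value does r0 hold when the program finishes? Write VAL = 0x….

0: ✓ CMP  NZCV=1010
1: ✓ SUBNE  r2←0x62
2: ✓ MOVVC  r0←0x56
3: ✓ CMP  NZCV=1001
4: ✓ MOVCC  r0←0x18
5: · SUBEQ
6: ✓ MOVGT  r0←0x4d
7: ✓ CMP  NZCV=1001
8: ✓ ADDGT  r0←0xb5
9: · MOVPL
10: · SUBEQ

VAL = 0xb5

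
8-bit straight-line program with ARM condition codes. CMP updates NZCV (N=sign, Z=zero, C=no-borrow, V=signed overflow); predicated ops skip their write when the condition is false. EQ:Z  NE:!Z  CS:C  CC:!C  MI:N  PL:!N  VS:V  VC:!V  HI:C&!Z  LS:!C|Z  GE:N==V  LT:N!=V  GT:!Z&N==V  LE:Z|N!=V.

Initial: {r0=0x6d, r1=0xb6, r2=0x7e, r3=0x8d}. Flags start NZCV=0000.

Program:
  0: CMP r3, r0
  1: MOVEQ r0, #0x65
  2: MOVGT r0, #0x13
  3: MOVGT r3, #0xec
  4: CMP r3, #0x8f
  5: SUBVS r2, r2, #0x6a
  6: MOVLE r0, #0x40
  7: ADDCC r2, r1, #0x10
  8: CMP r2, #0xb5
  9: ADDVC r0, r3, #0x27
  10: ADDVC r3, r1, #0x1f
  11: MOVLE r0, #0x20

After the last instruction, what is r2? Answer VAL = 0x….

VAL = 0xc6

0: ✓ CMP  NZCV=0011
1: · MOVEQ
2: · MOVGT
3: · MOVGT
4: ✓ CMP  NZCV=1000
5: · SUBVS
6: ✓ MOVLE  r0←0x40
7: ✓ ADDCC  r2←0xc6
8: ✓ CMP  NZCV=0010
9: ✓ ADDVC  r0←0xb4
10: ✓ ADDVC  r3←0xd5
11: · MOVLE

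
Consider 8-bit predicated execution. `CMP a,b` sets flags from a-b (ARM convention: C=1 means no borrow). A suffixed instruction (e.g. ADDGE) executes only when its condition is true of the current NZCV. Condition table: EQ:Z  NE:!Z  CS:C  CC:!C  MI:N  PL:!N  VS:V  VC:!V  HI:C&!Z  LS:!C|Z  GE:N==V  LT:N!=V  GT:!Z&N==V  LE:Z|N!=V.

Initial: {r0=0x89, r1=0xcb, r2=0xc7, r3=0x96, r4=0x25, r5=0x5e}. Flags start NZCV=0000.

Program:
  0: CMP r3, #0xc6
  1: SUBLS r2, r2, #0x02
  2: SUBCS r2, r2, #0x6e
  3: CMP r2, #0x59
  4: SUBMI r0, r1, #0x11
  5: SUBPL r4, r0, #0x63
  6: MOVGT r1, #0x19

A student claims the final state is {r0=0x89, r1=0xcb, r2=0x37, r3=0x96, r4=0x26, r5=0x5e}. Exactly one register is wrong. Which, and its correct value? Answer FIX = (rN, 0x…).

[0] flags=1000 → (cmp)
[1] flags=1000 LS?T → r2=0xc5
[2] flags=1000 CS?F → skip
[3] flags=0011 → (cmp)
[4] flags=0011 MI?F → skip
[5] flags=0011 PL?T → r4=0x26
[6] flags=0011 GT?F → skip

FIX = (r2, 0xc5)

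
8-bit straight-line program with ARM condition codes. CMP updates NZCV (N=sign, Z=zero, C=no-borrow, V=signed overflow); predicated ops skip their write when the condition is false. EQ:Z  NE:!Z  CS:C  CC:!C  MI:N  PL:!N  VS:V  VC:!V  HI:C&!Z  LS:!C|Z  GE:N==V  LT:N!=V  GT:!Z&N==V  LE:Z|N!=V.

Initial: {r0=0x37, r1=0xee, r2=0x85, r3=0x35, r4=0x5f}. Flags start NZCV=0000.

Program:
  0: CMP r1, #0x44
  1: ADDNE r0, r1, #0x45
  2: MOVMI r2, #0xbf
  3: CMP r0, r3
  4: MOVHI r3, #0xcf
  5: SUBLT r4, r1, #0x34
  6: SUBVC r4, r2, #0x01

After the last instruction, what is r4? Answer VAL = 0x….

VAL = 0xbe

[0] flags=1010 → (cmp)
[1] flags=1010 NE?T → r0=0x33
[2] flags=1010 MI?T → r2=0xbf
[3] flags=1000 → (cmp)
[4] flags=1000 HI?F → skip
[5] flags=1000 LT?T → r4=0xba
[6] flags=1000 VC?T → r4=0xbe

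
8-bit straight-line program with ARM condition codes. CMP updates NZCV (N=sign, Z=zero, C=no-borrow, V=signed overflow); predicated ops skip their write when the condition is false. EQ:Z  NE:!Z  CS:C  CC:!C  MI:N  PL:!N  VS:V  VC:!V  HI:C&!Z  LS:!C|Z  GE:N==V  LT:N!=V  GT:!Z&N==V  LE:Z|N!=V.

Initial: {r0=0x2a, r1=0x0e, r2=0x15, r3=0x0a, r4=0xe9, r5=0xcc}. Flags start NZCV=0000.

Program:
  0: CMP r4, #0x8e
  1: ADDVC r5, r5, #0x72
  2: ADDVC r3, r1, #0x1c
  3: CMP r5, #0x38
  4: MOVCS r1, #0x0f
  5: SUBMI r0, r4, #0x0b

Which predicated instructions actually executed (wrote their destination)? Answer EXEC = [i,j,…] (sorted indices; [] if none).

[0] flags=0010 → (cmp)
[1] flags=0010 VC?T → r5=0x3e
[2] flags=0010 VC?T → r3=0x2a
[3] flags=0010 → (cmp)
[4] flags=0010 CS?T → r1=0x0f
[5] flags=0010 MI?F → skip

EXEC = [1,2,4]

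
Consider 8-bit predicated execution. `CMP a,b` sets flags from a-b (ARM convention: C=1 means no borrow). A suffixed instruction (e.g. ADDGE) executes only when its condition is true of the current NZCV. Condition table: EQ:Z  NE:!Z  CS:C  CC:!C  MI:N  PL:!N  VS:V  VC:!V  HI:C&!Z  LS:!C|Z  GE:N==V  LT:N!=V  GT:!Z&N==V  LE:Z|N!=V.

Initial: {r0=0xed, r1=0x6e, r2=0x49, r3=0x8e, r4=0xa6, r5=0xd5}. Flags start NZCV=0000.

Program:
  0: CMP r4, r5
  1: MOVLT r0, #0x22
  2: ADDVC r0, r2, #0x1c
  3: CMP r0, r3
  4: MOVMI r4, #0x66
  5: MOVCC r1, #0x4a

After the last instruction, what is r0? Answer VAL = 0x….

VAL = 0x65

0: ✓ CMP  NZCV=1000
1: ✓ MOVLT  r0←0x22
2: ✓ ADDVC  r0←0x65
3: ✓ CMP  NZCV=1001
4: ✓ MOVMI  r4←0x66
5: ✓ MOVCC  r1←0x4a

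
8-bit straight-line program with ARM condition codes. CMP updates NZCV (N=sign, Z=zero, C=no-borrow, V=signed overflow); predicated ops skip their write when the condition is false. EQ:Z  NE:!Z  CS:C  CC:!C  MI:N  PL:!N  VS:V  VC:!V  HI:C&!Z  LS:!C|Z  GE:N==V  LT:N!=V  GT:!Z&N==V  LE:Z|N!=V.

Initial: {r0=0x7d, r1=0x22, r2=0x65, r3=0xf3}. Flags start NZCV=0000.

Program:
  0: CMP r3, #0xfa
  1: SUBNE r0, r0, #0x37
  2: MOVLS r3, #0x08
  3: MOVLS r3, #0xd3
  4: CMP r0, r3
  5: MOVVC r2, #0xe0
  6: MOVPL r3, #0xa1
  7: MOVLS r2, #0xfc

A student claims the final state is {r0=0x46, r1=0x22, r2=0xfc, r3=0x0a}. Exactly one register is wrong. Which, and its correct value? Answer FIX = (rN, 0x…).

FIX = (r3, 0xa1)

0: ✓ CMP  NZCV=1000
1: ✓ SUBNE  r0←0x46
2: ✓ MOVLS  r3←0x08
3: ✓ MOVLS  r3←0xd3
4: ✓ CMP  NZCV=0000
5: ✓ MOVVC  r2←0xe0
6: ✓ MOVPL  r3←0xa1
7: ✓ MOVLS  r2←0xfc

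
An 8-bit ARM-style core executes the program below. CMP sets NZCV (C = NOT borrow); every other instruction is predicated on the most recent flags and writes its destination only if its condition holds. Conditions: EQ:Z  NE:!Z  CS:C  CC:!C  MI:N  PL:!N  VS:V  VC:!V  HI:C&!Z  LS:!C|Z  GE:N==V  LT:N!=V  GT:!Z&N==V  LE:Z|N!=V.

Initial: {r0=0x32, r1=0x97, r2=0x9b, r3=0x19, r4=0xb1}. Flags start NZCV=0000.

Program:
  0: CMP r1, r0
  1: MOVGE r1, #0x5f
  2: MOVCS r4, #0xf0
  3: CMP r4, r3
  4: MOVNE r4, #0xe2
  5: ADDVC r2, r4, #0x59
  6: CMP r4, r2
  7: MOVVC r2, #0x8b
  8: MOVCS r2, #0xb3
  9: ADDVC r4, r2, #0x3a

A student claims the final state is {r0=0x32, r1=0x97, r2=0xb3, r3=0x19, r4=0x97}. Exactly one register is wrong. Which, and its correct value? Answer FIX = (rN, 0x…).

FIX = (r4, 0xed)

0: ✓ CMP  NZCV=0011
1: · MOVGE
2: ✓ MOVCS  r4←0xf0
3: ✓ CMP  NZCV=1010
4: ✓ MOVNE  r4←0xe2
5: ✓ ADDVC  r2←0x3b
6: ✓ CMP  NZCV=1010
7: ✓ MOVVC  r2←0x8b
8: ✓ MOVCS  r2←0xb3
9: ✓ ADDVC  r4←0xed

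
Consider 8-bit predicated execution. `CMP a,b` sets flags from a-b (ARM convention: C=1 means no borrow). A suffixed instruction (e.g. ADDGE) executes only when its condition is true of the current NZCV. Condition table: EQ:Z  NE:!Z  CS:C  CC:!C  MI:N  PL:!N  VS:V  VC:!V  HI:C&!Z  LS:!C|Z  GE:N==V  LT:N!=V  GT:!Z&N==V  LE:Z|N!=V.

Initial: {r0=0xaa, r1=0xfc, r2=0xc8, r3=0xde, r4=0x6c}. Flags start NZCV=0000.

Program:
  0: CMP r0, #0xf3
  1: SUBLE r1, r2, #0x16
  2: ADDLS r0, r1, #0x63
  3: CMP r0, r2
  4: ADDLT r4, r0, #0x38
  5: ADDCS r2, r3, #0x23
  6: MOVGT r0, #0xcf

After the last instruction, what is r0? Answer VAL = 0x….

VAL = 0xcf

0: ✓ CMP  NZCV=1000
1: ✓ SUBLE  r1←0xb2
2: ✓ ADDLS  r0←0x15
3: ✓ CMP  NZCV=0000
4: · ADDLT
5: · ADDCS
6: ✓ MOVGT  r0←0xcf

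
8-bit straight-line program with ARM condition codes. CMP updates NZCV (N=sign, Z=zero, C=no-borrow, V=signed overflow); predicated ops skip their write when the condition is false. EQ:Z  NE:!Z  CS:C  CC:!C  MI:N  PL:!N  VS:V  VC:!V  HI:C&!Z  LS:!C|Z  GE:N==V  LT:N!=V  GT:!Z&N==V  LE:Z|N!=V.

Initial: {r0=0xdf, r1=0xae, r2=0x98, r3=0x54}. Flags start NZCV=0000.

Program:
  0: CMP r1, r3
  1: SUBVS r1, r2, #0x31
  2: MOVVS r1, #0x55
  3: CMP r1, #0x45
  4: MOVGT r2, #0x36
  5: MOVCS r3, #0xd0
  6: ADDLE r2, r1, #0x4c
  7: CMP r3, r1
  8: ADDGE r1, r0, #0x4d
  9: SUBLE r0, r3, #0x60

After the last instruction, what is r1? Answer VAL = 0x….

[0] flags=0011 → (cmp)
[1] flags=0011 VS?T → r1=0x67
[2] flags=0011 VS?T → r1=0x55
[3] flags=0010 → (cmp)
[4] flags=0010 GT?T → r2=0x36
[5] flags=0010 CS?T → r3=0xd0
[6] flags=0010 LE?F → skip
[7] flags=0011 → (cmp)
[8] flags=0011 GE?F → skip
[9] flags=0011 LE?T → r0=0x70

VAL = 0x55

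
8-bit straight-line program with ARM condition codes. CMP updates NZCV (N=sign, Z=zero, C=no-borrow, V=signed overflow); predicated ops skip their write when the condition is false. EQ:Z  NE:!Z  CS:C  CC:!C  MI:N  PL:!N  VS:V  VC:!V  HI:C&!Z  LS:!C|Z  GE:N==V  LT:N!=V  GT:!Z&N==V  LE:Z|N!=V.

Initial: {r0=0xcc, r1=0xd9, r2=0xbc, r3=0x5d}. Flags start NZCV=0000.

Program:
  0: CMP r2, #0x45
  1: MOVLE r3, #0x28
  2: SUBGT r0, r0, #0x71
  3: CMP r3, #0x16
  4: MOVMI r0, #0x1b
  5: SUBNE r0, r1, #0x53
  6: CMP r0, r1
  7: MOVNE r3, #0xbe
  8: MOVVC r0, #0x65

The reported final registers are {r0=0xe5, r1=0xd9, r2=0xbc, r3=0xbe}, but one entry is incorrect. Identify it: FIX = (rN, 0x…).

0: ✓ CMP  NZCV=0011
1: ✓ MOVLE  r3←0x28
2: · SUBGT
3: ✓ CMP  NZCV=0010
4: · MOVMI
5: ✓ SUBNE  r0←0x86
6: ✓ CMP  NZCV=1000
7: ✓ MOVNE  r3←0xbe
8: ✓ MOVVC  r0←0x65

FIX = (r0, 0x65)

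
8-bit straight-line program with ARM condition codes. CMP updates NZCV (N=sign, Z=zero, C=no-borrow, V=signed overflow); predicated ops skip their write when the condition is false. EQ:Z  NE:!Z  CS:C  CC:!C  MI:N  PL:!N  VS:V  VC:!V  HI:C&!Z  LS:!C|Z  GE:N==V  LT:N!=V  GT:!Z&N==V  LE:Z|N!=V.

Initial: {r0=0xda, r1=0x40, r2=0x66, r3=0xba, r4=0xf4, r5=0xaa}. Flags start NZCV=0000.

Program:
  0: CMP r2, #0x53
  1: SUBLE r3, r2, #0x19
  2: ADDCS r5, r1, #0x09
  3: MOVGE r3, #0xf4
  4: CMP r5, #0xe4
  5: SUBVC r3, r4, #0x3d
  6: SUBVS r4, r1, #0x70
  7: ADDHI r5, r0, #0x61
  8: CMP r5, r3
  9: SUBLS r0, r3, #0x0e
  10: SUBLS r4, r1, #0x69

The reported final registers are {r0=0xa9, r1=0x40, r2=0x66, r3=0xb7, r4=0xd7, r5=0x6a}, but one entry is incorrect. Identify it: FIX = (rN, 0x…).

[0] flags=0010 → (cmp)
[1] flags=0010 LE?F → skip
[2] flags=0010 CS?T → r5=0x49
[3] flags=0010 GE?T → r3=0xf4
[4] flags=0000 → (cmp)
[5] flags=0000 VC?T → r3=0xb7
[6] flags=0000 VS?F → skip
[7] flags=0000 HI?F → skip
[8] flags=1001 → (cmp)
[9] flags=1001 LS?T → r0=0xa9
[10] flags=1001 LS?T → r4=0xd7

FIX = (r5, 0x49)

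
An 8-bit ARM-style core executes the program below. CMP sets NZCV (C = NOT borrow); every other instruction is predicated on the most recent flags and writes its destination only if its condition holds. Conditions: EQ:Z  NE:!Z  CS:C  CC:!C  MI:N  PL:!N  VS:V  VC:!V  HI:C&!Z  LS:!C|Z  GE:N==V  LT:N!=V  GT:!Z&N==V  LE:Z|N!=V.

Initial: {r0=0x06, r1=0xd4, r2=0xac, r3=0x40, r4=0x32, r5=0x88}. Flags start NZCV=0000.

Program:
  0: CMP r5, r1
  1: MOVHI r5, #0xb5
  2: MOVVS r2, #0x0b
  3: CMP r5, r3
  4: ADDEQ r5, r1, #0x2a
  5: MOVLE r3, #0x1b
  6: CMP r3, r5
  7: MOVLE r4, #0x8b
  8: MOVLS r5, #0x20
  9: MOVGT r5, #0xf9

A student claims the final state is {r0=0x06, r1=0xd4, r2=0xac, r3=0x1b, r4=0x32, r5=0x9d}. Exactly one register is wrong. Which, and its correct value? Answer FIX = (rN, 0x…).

0: ✓ CMP  NZCV=1000
1: · MOVHI
2: · MOVVS
3: ✓ CMP  NZCV=0011
4: · ADDEQ
5: ✓ MOVLE  r3←0x1b
6: ✓ CMP  NZCV=1001
7: · MOVLE
8: ✓ MOVLS  r5←0x20
9: ✓ MOVGT  r5←0xf9

FIX = (r5, 0xf9)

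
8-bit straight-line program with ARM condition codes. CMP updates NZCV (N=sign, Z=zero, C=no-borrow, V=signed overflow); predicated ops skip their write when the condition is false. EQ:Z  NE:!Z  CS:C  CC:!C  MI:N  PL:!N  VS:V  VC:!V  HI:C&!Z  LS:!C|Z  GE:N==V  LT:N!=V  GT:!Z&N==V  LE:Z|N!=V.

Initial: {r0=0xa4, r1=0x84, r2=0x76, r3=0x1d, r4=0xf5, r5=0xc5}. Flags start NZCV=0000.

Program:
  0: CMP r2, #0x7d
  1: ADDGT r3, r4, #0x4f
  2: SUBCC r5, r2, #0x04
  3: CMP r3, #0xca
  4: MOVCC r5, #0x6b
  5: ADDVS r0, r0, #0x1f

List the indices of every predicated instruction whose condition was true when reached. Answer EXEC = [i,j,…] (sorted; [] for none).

0: ✓ CMP  NZCV=1000
1: · ADDGT
2: ✓ SUBCC  r5←0x72
3: ✓ CMP  NZCV=0000
4: ✓ MOVCC  r5←0x6b
5: · ADDVS

EXEC = [2,4]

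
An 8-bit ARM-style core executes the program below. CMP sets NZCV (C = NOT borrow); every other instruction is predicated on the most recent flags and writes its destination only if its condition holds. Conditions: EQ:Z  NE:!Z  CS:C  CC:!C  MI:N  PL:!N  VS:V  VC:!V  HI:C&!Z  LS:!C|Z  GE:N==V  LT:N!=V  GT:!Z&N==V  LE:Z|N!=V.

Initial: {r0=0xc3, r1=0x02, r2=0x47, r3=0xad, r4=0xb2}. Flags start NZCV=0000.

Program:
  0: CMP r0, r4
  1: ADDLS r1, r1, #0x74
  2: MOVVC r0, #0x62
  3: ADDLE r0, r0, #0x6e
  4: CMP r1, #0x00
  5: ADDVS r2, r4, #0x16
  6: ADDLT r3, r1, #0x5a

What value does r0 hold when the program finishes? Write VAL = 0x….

VAL = 0x62

[0] flags=0010 → (cmp)
[1] flags=0010 LS?F → skip
[2] flags=0010 VC?T → r0=0x62
[3] flags=0010 LE?F → skip
[4] flags=0010 → (cmp)
[5] flags=0010 VS?F → skip
[6] flags=0010 LT?F → skip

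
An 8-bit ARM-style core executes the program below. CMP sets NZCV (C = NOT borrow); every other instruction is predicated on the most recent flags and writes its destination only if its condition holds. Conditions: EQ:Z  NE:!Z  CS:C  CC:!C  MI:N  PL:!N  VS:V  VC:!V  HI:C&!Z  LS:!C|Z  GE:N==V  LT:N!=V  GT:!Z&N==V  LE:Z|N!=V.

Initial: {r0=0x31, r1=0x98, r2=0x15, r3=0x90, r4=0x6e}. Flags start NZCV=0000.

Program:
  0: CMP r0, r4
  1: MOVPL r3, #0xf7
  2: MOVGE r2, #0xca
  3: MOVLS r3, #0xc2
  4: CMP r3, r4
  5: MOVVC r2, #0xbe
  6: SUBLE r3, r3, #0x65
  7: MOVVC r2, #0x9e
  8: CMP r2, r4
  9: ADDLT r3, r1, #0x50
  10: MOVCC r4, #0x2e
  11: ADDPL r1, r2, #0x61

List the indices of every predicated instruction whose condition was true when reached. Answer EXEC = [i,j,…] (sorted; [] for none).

0: ✓ CMP  NZCV=1000
1: · MOVPL
2: · MOVGE
3: ✓ MOVLS  r3←0xc2
4: ✓ CMP  NZCV=0011
5: · MOVVC
6: ✓ SUBLE  r3←0x5d
7: · MOVVC
8: ✓ CMP  NZCV=1000
9: ✓ ADDLT  r3←0xe8
10: ✓ MOVCC  r4←0x2e
11: · ADDPL

EXEC = [3,6,9,10]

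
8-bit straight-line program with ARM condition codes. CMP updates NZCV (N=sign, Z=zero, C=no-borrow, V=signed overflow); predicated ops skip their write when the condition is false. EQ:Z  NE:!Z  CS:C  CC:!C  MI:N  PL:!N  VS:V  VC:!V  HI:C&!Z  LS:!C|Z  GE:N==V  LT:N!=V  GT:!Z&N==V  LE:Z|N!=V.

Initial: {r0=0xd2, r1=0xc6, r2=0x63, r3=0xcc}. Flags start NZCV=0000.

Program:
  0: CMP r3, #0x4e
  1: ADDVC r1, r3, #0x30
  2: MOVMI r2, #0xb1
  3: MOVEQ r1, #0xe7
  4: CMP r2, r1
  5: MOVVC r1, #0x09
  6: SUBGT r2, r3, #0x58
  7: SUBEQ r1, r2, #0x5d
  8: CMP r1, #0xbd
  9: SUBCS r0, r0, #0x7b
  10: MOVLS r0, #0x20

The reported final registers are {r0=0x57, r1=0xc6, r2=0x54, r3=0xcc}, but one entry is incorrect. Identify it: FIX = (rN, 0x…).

FIX = (r2, 0x74)

[0] flags=0011 → (cmp)
[1] flags=0011 VC?F → skip
[2] flags=0011 MI?F → skip
[3] flags=0011 EQ?F → skip
[4] flags=1001 → (cmp)
[5] flags=1001 VC?F → skip
[6] flags=1001 GT?T → r2=0x74
[7] flags=1001 EQ?F → skip
[8] flags=0010 → (cmp)
[9] flags=0010 CS?T → r0=0x57
[10] flags=0010 LS?F → skip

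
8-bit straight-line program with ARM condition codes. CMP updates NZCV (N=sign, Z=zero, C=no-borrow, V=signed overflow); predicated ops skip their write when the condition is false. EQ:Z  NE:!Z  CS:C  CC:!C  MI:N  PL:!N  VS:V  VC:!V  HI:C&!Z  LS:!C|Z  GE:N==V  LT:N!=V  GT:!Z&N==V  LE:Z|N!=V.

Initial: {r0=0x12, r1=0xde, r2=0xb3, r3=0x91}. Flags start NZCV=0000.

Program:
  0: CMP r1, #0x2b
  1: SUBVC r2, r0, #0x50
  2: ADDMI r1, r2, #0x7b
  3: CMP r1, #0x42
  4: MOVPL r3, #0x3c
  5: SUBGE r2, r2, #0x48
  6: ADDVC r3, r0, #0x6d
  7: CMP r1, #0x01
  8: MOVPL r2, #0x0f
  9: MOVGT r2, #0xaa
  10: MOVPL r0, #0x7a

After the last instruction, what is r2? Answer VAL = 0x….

0: ✓ CMP  NZCV=1010
1: ✓ SUBVC  r2←0xc2
2: ✓ ADDMI  r1←0x3d
3: ✓ CMP  NZCV=1000
4: · MOVPL
5: · SUBGE
6: ✓ ADDVC  r3←0x7f
7: ✓ CMP  NZCV=0010
8: ✓ MOVPL  r2←0x0f
9: ✓ MOVGT  r2←0xaa
10: ✓ MOVPL  r0←0x7a

VAL = 0xaa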